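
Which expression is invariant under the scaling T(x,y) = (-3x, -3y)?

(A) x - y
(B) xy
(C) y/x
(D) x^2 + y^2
C

Under the uniform scaling T(x,y) = (-3x, -3y):
Substitute the transformed coordinates into each option and compare with the original:
(A) x - y  ->  (-3x) - (-3y) = -3x + 3y   [differs from x - y: not invariant]
(B) xy  ->  (-3x)(-3y) = 9xy   [differs from xy: not invariant]
(C) y/x  ->  (-3y)/(-3x) = y/x   [equals y/x: invariant]
(D) x^2 + y^2  ->  (-3x)^2 + (-3y)^2 = 9x^2 + 9y^2   [differs from x^2 + y^2: not invariant]

Only option (C), y/x, is unchanged by the transformation.
The common factor -3 cancels in a ratio of coordinates, while sums, products and sums of squares pick up factors of -3 or 9.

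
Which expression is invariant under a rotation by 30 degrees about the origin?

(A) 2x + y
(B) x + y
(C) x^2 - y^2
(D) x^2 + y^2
D

A rotation by 30 degrees sends (x, y) to (sqrt(3)x/2 - y/2, x/2 + sqrt(3)y/2).
Substitute the transformed coordinates into each option and compare with the original:
(A) 2x + y  ->  2(sqrt(3)x/2 - y/2) + (x/2 + sqrt(3)y/2) = x/2 + sqrt(3)x - y + sqrt(3)y/2   [differs from 2x + y: not invariant]
(B) x + y  ->  (sqrt(3)x/2 - y/2) + (x/2 + sqrt(3)y/2) = x/2 + sqrt(3)x/2 - y/2 + sqrt(3)y/2   [differs from x + y: not invariant]
(C) x^2 - y^2  ->  (sqrt(3)x/2 - y/2)^2 - (x/2 + sqrt(3)y/2)^2 = x^2/2 - sqrt(3)xy - y^2/2   [differs from x^2 - y^2: not invariant]
(D) x^2 + y^2  ->  (sqrt(3)x/2 - y/2)^2 + (x/2 + sqrt(3)y/2)^2 = x^2 + y^2   [equals x^2 + y^2: invariant]

Only option (D), x^2 + y^2, is unchanged by the transformation.
Geometrically, x^2 + y^2 is the squared distance from the origin, which every rotation about the origin preserves.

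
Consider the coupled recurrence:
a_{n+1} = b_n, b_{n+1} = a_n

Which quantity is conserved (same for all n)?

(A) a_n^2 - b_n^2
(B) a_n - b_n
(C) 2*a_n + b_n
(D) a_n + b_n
D

Replace a_n by a_{n+1} = b_n and b_n by b_{n+1} = a_n in each option and simplify:
(A) a_n^2 - b_n^2  ->  (b_n)^2 - (a_n)^2 = -a_n^2 + b_n^2   [not conserved]
(B) a_n - b_n  ->  (b_n) - (a_n) = -a_n + b_n   [not conserved]
(C) 2*a_n + b_n  ->  2*(b_n) + (a_n) = a_n + 2*b_n   [not conserved]
(D) a_n + b_n  ->  (b_n) + (a_n) = a_n + b_n   [conserved]

Only (D) a_n + b_n returns to itself after one step, so it is the conserved quantity.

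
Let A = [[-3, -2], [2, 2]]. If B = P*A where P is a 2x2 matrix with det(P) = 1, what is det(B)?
-2

By the multiplicative property of determinants, det(B) = det(P*A) = det(P) * det(A) = det(A),
so the determinant is invariant under multiplication by any determinant-1 matrix; we just need det(A).

det(A) = (-3)(2) - (-2)(2) = -6 - (-4) = -2

Therefore det(B) = 1 * (-2) = -2.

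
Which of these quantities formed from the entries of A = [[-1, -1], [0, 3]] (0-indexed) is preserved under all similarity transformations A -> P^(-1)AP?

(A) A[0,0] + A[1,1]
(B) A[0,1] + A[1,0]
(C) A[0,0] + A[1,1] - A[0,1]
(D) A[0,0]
A

A[0,0] + A[1,1] is the trace of A. By the cyclic property of the trace, tr(P^(-1)AP) = tr(APP^(-1)) = tr(A), so it is the same for every matrix similar to A.

The other combinations are not similarity invariants. For example, take P = [[1, 1], [1, 2]] (det P = 1), so P^(-1) = [[2, -1], [-1, 1]] and
B = P^(-1)AP = [[-7, -12], [5, 9]].
Evaluating each option on A and on B:
(A) A[0,0] + A[1,1]: 2 for A, 2 for B -> unchanged
(B) A[0,1] + A[1,0]: -1 for A, -7 for B -> changes
(C) A[0,0] + A[1,1] - A[0,1]: 3 for A, 14 for B -> changes
(D) A[0,0]: -1 for A, -7 for B -> changes

Only (A) A[0,0] + A[1,1] = 2 survives (and it does so for every P, not just this one), so it is the invariant.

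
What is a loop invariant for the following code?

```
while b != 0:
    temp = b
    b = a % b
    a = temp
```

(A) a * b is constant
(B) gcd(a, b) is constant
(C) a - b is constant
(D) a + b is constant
B

A loop invariant must hold before the first iteration and be re-established by every execution of the body.

(B) gcd(a, b) is constant: One iteration replaces (a, b) by (b, a mod b). Since a mod b = a - q*b for an integer q, any common divisor of a and b divides b and a mod b, and conversely; hence gcd(b, a mod b) = gcd(a, b). For instance (21, 11) -> (11, 10) keeps gcd = 1. At exit b = 0 and a = gcd of the original inputs.

The other options fail:
(A) a * b is constant: e.g. (a, b) = (21, 11) -> (11, 10): the product goes from 231 to 110.
(C) a - b is constant: e.g. (a, b) = (21, 11) -> (11, 10): the difference goes from 10 to 1.
(D) a + b is constant: e.g. (a, b) = (21, 11) -> (11, 10): the sum goes from 32 to 21.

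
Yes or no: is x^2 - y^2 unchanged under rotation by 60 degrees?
No

Applying rotation by 60 degrees: x' = x*cos(60 degrees) - y*sin(60 degrees) = x/2 - sqrt(3)y/2, y' = x*sin(60 degrees) + y*cos(60 degrees) = sqrt(3)x/2 + y/2

Substituting into x^2 - y^2:
(x/2 - sqrt(3)y/2)^2 - (sqrt(3)x/2 + y/2)^2
= -x^2/2 - sqrt(3)xy + y^2/2

This differs from the original expression x^2 - y^2, so it is NOT invariant.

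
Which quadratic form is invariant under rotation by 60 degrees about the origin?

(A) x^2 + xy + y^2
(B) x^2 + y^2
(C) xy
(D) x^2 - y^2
B

Rotation by 60 degrees sends (x, y) to (x/2 - sqrt(3)y/2, sqrt(3)x/2 + y/2).
Substitute the transformed coordinates into each option and compare with the original:
(A) x^2 + xy + y^2  ->  (x/2 - sqrt(3)y/2)^2 + (x/2 - sqrt(3)y/2)(sqrt(3)x/2 + y/2) + (sqrt(3)x/2 + y/2)^2 = sqrt(3)x^2/4 + x^2 - xy/2 - sqrt(3)y^2/4 + y^2   [differs from x^2 + xy + y^2: not invariant]
(B) x^2 + y^2  ->  (x/2 - sqrt(3)y/2)^2 + (sqrt(3)x/2 + y/2)^2 = x^2 + y^2   [equals x^2 + y^2: invariant]
(C) xy  ->  (x/2 - sqrt(3)y/2)(sqrt(3)x/2 + y/2) = sqrt(3)x^2/4 - xy/2 - sqrt(3)y^2/4   [differs from xy: not invariant]
(D) x^2 - y^2  ->  (x/2 - sqrt(3)y/2)^2 - (sqrt(3)x/2 + y/2)^2 = -x^2/2 - sqrt(3)xy + y^2/2   [differs from x^2 - y^2: not invariant]

Only option (B), x^2 + y^2, is unchanged by the transformation.
x^2 + y^2 is the squared distance from the origin, which rotations preserve.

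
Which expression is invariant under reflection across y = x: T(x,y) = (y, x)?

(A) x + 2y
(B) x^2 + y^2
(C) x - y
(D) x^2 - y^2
B

The map is reflection across y = x: T(x,y) = (y, x).
Substitute the transformed coordinates into each option and compare with the original:
(A) x + 2y  ->  (y) + 2(x) = 2x + y   [differs from x + 2y: not invariant]
(B) x^2 + y^2  ->  (y)^2 + (x)^2 = x^2 + y^2   [equals x^2 + y^2: invariant]
(C) x - y  ->  (y) - (x) = -x + y   [differs from x - y: not invariant]
(D) x^2 - y^2  ->  (y)^2 - (x)^2 = -x^2 + y^2   [differs from x^2 - y^2: not invariant]

Only option (B), x^2 + y^2, is unchanged by the transformation.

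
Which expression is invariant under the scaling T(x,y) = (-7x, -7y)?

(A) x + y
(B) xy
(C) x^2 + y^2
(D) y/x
D

Under the uniform scaling T(x,y) = (-7x, -7y):
Substitute the transformed coordinates into each option and compare with the original:
(A) x + y  ->  (-7x) + (-7y) = -7x - 7y   [differs from x + y: not invariant]
(B) xy  ->  (-7x)(-7y) = 49xy   [differs from xy: not invariant]
(C) x^2 + y^2  ->  (-7x)^2 + (-7y)^2 = 49x^2 + 49y^2   [differs from x^2 + y^2: not invariant]
(D) y/x  ->  (-7y)/(-7x) = y/x   [equals y/x: invariant]

Only option (D), y/x, is unchanged by the transformation.
The common factor -7 cancels in a ratio of coordinates, while sums, products and sums of squares pick up factors of -7 or 49.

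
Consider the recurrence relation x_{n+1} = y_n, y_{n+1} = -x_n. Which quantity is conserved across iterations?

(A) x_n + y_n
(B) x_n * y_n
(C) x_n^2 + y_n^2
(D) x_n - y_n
C

For the recurrence x_{n+1} = y_n, y_{n+1} = -x_n:

x_{n+1}^2 + y_{n+1}^2 = y_n^2 + (-x_n)^2 = x_n^2 + y_n^2
The sum of squares is conserved (like energy in a harmonic oscillator).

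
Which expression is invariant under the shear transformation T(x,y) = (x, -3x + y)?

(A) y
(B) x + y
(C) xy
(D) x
D

Under the shear T(x,y) = (x, -3x + y):
Substitute the transformed coordinates into each option and compare with the original:
(A) y  ->  (-3x + y) = -3x + y   [differs from y: not invariant]
(B) x + y  ->  (x) + (-3x + y) = -2x + y   [differs from x + y: not invariant]
(C) xy  ->  (x)(-3x + y) = -3x^2 + xy   [differs from xy: not invariant]
(D) x  ->  (x) = x   [equals x: invariant]

Only option (D), x, is unchanged by the transformation.
A vertical shear moves points parallel to the y-axis, so the x-coordinate (and any function of x alone) is unchanged.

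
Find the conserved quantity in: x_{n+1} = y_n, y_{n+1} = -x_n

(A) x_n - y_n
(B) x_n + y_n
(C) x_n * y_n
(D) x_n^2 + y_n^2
D

For the recurrence x_{n+1} = y_n, y_{n+1} = -x_n:

x_{n+1}^2 + y_{n+1}^2 = y_n^2 + (-x_n)^2 = x_n^2 + y_n^2
The sum of squares is conserved (like energy in a harmonic oscillator).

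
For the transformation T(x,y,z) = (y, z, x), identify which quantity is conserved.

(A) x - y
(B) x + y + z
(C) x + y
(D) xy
B

Apply T(x,y,z) = (y, z, x) to each option, i.e. replace (x, y, z) by the transformed coordinates.
Substitute the transformed coordinates into each option and compare with the original:
(A) x - y  ->  (y) - (z) = y - z   [differs from x - y: not invariant]
(B) x + y + z  ->  (y) + (z) + (x) = x + y + z   [equals x + y + z: invariant]
(C) x + y  ->  (y) + (z) = y + z   [differs from x + y: not invariant]
(D) xy  ->  (y)(z) = yz   [differs from xy: not invariant]

Only option (B), x + y + z, is unchanged by the transformation.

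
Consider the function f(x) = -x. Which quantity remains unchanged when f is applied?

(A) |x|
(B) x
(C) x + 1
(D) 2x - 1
A

For f(x) = -x:
Applying f replaces x by -x. Since |-x| = |x|, the absolute value is unchanged by f, whereas x -> -x, 2x - 1 -> -2x - 1 and x + 1 -> -x + 1 all change.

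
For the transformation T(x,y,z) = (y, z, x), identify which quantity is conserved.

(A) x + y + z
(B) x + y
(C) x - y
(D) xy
A

Apply T(x,y,z) = (y, z, x) to each option, i.e. replace (x, y, z) by the transformed coordinates.
Substitute the transformed coordinates into each option and compare with the original:
(A) x + y + z  ->  (y) + (z) + (x) = x + y + z   [equals x + y + z: invariant]
(B) x + y  ->  (y) + (z) = y + z   [differs from x + y: not invariant]
(C) x - y  ->  (y) - (z) = y - z   [differs from x - y: not invariant]
(D) xy  ->  (y)(z) = yz   [differs from xy: not invariant]

Only option (A), x + y + z, is unchanged by the transformation.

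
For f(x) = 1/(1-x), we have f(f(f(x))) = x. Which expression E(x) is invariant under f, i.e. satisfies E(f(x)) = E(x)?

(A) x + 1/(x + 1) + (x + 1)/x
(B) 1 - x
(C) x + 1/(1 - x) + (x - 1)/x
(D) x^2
C

Replace x by f(x) = 1/(1 - x) in each option and simplify. As a quick numerical cross-check, also compare E(5) with E(f(5)) = E(-1/4).

(A) x + 1/(x + 1) + (x + 1)/x  ->  (1/(1 - x)) + 1/((1/(1 - x)) + 1) + ((1/(1 - x)) + 1)/(1/(1 - x)) = (-x^3 + 6x^2 - 11x + 7)/(x^2 - 3x + 2); check: E(5) = 191/30 but E(-1/4) = -23/12.   [not invariant]
(B) 1 - x  ->  1 - (1/(1 - x)) = x/(x - 1); check: E(5) = -4 but E(-1/4) = 5/4.   [not invariant]
(C) x + 1/(1 - x) + (x - 1)/x  ->  (1/(1 - x)) + 1/(1 - (1/(1 - x))) + ((1/(1 - x)) - 1)/(1/(1 - x)), which simplifies back to x + 1/(1 - x) + (x - 1)/x; check: E(5) = 111/20, E(-1/4) = 111/20.   [invariant]
(D) x^2  ->  (1/(1 - x))^2 = (x - 1)^(-2); check: E(5) = 25 but E(-1/4) = 1/16.   [not invariant]

Only (C) is unchanged. Indeed f(f(x)) = 1/(1 - 1/(1-x)) = (1-x)/(-x) = (x-1)/x, so E(x) = x + f(x) + f(f(x)) is the sum over the whole 3-cycle; applying f just permutes the three terms cyclically (x -> f(x) -> f(f(x)) -> x), leaving the sum unchanged.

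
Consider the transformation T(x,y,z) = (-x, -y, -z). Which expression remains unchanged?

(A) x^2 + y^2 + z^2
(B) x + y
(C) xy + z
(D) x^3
A

Apply T(x,y,z) = (-x, -y, -z) to each option, i.e. replace (x, y, z) by the transformed coordinates.
Substitute the transformed coordinates into each option and compare with the original:
(A) x^2 + y^2 + z^2  ->  (-x)^2 + (-y)^2 + (-z)^2 = x^2 + y^2 + z^2   [equals x^2 + y^2 + z^2: invariant]
(B) x + y  ->  (-x) + (-y) = -x - y   [differs from x + y: not invariant]
(C) xy + z  ->  (-x)(-y) + (-z) = xy - z   [differs from xy + z: not invariant]
(D) x^3  ->  (-x)^3 = -x^3   [differs from x^3: not invariant]

Only option (A), x^2 + y^2 + z^2, is unchanged by the transformation.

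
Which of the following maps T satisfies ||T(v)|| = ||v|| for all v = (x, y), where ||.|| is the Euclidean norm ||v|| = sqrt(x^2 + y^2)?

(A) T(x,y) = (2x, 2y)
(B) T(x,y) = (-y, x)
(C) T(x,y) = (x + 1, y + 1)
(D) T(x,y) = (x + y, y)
B

A transformation preserves a norm if ||T(v)|| = ||v|| for every v; a single vector where the norm changes rules an option out.

(A) T(x,y) = (2x, 2y): v = (1, 0) has norm sqrt((1)^2 + (0)^2) = 1, but T(v) = (2, 0) has norm 2 -- not preserved.
(B) T(x,y) = (-y, x): preserves the norm -- it is an orthogonal map (a rotation/reflection), and (-y)^2 + (x)^2 simplifies to x^2 + y^2.
(C) T(x,y) = (x + 1, y + 1): v = (1, 0) has norm sqrt((1)^2 + (0)^2) = 1, but T(v) = (2, 1) has norm sqrt(5) -- not preserved.
(D) T(x,y) = (x + y, y): v = (0, 1) has norm sqrt((0)^2 + (1)^2) = 1, but T(v) = (1, 1) has norm sqrt(2) -- not preserved.

Therefore the answer is (B).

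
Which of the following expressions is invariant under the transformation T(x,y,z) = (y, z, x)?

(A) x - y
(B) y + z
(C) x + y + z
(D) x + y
C

Apply T(x,y,z) = (y, z, x) to each option, i.e. replace (x, y, z) by the transformed coordinates.
Substitute the transformed coordinates into each option and compare with the original:
(A) x - y  ->  (y) - (z) = y - z   [differs from x - y: not invariant]
(B) y + z  ->  (z) + (x) = x + z   [differs from y + z: not invariant]
(C) x + y + z  ->  (y) + (z) + (x) = x + y + z   [equals x + y + z: invariant]
(D) x + y  ->  (y) + (z) = y + z   [differs from x + y: not invariant]

Only option (C), x + y + z, is unchanged by the transformation.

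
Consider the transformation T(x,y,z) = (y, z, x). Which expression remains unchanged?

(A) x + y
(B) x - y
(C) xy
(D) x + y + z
D

Apply T(x,y,z) = (y, z, x) to each option, i.e. replace (x, y, z) by the transformed coordinates.
Substitute the transformed coordinates into each option and compare with the original:
(A) x + y  ->  (y) + (z) = y + z   [differs from x + y: not invariant]
(B) x - y  ->  (y) - (z) = y - z   [differs from x - y: not invariant]
(C) xy  ->  (y)(z) = yz   [differs from xy: not invariant]
(D) x + y + z  ->  (y) + (z) + (x) = x + y + z   [equals x + y + z: invariant]

Only option (D), x + y + z, is unchanged by the transformation.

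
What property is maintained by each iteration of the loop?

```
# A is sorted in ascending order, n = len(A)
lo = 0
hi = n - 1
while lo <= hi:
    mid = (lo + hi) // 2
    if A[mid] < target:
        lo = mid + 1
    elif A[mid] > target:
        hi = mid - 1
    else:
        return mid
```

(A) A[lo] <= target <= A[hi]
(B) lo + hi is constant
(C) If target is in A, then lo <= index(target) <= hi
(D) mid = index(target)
C

A loop invariant must hold before the first iteration and be re-established by every execution of the body.

(C) If target is in A, then lo <= index(target) <= hi: Before the loop [lo, hi] = [0, n-1] covers every index. When A[mid] < target, sortedness puts target strictly to the right of mid, so setting lo = mid + 1 keeps index(target) in [lo, hi]; symmetrically for hi = mid - 1. Hence 'if target is in A then lo <= index(target) <= hi' holds after every iteration, and when lo > hi it proves target is absent.

The other options fail:
(A) A[lo] <= target <= A[hi]: fails when target is not in A (e.g. target < A[0] already violates it before the loop), so it is not maintained in general.
(B) lo + hi is constant: each iteration moves exactly one of lo, hi, so lo + hi changes (e.g. 0 + (n-1) becomes (mid+1) + (n-1)).
(D) mid = index(target): mid is just the current probe; it equals index(target) only on the iteration that returns.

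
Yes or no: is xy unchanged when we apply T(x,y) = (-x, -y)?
Yes

Substitute T(x,y) = (-x, -y) into the expression and compare with the original.

Original: xy
After applying T: (-x)(-y) = xy

This is identical to the original xy, so the expression is invariant.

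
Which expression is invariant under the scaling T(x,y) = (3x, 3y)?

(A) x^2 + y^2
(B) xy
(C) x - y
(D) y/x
D

Under the uniform scaling T(x,y) = (3x, 3y):
Substitute the transformed coordinates into each option and compare with the original:
(A) x^2 + y^2  ->  (3x)^2 + (3y)^2 = 9x^2 + 9y^2   [differs from x^2 + y^2: not invariant]
(B) xy  ->  (3x)(3y) = 9xy   [differs from xy: not invariant]
(C) x - y  ->  (3x) - (3y) = 3x - 3y   [differs from x - y: not invariant]
(D) y/x  ->  (3y)/(3x) = y/x   [equals y/x: invariant]

Only option (D), y/x, is unchanged by the transformation.
The common factor 3 cancels in a ratio of coordinates, while sums, products and sums of squares pick up factors of 3 or 9.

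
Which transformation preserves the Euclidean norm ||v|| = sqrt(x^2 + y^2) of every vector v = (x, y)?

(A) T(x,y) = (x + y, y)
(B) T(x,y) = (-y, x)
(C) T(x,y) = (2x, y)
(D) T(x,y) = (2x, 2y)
B

A transformation preserves a norm if ||T(v)|| = ||v|| for every v; a single vector where the norm changes rules an option out.

(A) T(x,y) = (x + y, y): v = (0, 1) has norm sqrt((0)^2 + (1)^2) = 1, but T(v) = (1, 1) has norm sqrt(2) -- not preserved.
(B) T(x,y) = (-y, x): preserves the norm -- it is an orthogonal map (a rotation/reflection), and (-y)^2 + (x)^2 simplifies to x^2 + y^2.
(C) T(x,y) = (2x, y): v = (1, 0) has norm sqrt((1)^2 + (0)^2) = 1, but T(v) = (2, 0) has norm 2 -- not preserved.
(D) T(x,y) = (2x, 2y): v = (1, 0) has norm sqrt((1)^2 + (0)^2) = 1, but T(v) = (2, 0) has norm 2 -- not preserved.

Therefore the answer is (B).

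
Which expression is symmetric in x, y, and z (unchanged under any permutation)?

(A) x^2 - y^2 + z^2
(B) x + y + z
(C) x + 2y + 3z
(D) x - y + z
B

A symmetric expression is unchanged when the variables are permuted; here the transformation to test is the swap (x, y) -> (y, x).
A symmetric expression must survive every permutation; the single swap x <-> y already eliminates the distractors, and the keyed expression is also unchanged by x <-> z and y <-> z (each variable enters it in exactly the same way).
Substitute the transformed coordinates into each option and compare with the original:
(A) x^2 - y^2 + z^2  ->  (y)^2 - (x)^2 + z^2 = -x^2 + y^2 + z^2   [differs from x^2 - y^2 + z^2: not invariant]
(B) x + y + z  ->  (y) + (x) + z = x + y + z   [equals x + y + z: invariant]
(C) x + 2y + 3z  ->  (y) + 2(x) + 3z = 2x + y + 3z   [differs from x + 2y + 3z: not invariant]
(D) x - y + z  ->  (y) - (x) + z = -x + y + z   [differs from x - y + z: not invariant]

Only option (B), x + y + z, is unchanged by the transformation.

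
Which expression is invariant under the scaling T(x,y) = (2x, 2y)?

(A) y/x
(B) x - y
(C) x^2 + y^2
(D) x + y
A

Under the uniform scaling T(x,y) = (2x, 2y):
Substitute the transformed coordinates into each option and compare with the original:
(A) y/x  ->  (2y)/(2x) = y/x   [equals y/x: invariant]
(B) x - y  ->  (2x) - (2y) = 2x - 2y   [differs from x - y: not invariant]
(C) x^2 + y^2  ->  (2x)^2 + (2y)^2 = 4x^2 + 4y^2   [differs from x^2 + y^2: not invariant]
(D) x + y  ->  (2x) + (2y) = 2x + 2y   [differs from x + y: not invariant]

Only option (A), y/x, is unchanged by the transformation.
The common factor 2 cancels in a ratio of coordinates, while sums, products and sums of squares pick up factors of 2 or 4.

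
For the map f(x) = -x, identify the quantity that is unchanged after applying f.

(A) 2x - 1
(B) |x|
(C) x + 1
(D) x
B

For f(x) = -x:
Applying f replaces x by -x. Since |-x| = |x|, the absolute value is unchanged by f, whereas x -> -x, 2x - 1 -> -2x - 1 and x + 1 -> -x + 1 all change.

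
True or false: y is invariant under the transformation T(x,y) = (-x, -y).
False

Substitute T(x,y) = (-x, -y) into the expression and compare with the original.

Original: y
After applying T: (-y) = -y

This differs from the original y (difference: -2y), so the expression is NOT invariant.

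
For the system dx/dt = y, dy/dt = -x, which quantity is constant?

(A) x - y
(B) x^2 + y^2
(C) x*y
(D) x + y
B

A first integral I satisfies dI/dt = 0 along every solution. Differentiate each option and use the equation of motion:
(A) d/dt[x - y] = y - (-x) = x + y, not identically 0
(B) d/dt[x^2 + y^2] = 2x*dx/dt + 2y*dy/dt = 2x*y + 2y*(-x) = 0
(C) d/dt[x*y] = (dx/dt)y + x(dy/dt) = y^2 - x^2, not identically 0
(D) d/dt[x + y] = y + (-x) = y - x, not identically 0

Only (B) has zero time-derivative. So x^2 + y^2 (the squared radius; trajectories are circles) is the conserved quantity.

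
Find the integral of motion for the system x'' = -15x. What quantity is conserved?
E = (x')^2 + 15x^2

Multiply the equation by x':
x' * x'' = -15x * x'
The left side is d/dt[(x')^2/2] and the right side is d/dt[-15x^2/2], so
d/dt[(x')^2/2 + 15x^2/2] = 0, i.e. (x')^2/2 + 15x^2/2 = constant.
Multiplying by 2, the integral of motion is E = (x')^2 + 15x^2.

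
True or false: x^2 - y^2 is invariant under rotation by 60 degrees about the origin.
False

Applying rotation by 60 degrees: x' = x*cos(60 degrees) - y*sin(60 degrees) = x/2 - sqrt(3)y/2, y' = x*sin(60 degrees) + y*cos(60 degrees) = sqrt(3)x/2 + y/2

Substituting into x^2 - y^2:
(x/2 - sqrt(3)y/2)^2 - (sqrt(3)x/2 + y/2)^2
= -x^2/2 - sqrt(3)xy + y^2/2

This differs from the original expression x^2 - y^2, so it is NOT invariant.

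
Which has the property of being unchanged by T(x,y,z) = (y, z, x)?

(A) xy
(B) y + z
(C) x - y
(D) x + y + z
D

Apply T(x,y,z) = (y, z, x) to each option, i.e. replace (x, y, z) by the transformed coordinates.
Substitute the transformed coordinates into each option and compare with the original:
(A) xy  ->  (y)(z) = yz   [differs from xy: not invariant]
(B) y + z  ->  (z) + (x) = x + z   [differs from y + z: not invariant]
(C) x - y  ->  (y) - (z) = y - z   [differs from x - y: not invariant]
(D) x + y + z  ->  (y) + (z) + (x) = x + y + z   [equals x + y + z: invariant]

Only option (D), x + y + z, is unchanged by the transformation.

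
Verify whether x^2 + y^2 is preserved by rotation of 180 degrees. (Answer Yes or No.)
Yes

Applying rotation by 180 degrees: x' = x*cos(180 degrees) - y*sin(180 degrees) = -x, y' = x*sin(180 degrees) + y*cos(180 degrees) = -y

Substituting into x^2 + y^2:
(-x)^2 + (-y)^2
= x^2 + y^2

This equals the original expression x^2 + y^2, so it IS invariant.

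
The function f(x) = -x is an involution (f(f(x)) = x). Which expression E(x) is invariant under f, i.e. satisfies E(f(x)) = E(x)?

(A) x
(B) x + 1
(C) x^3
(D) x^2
D

Replace x by f(x) = -x in each option and simplify. As a quick numerical cross-check, also compare E(3) with E(f(3)) = E(-3).

(A) x  ->  (-x) = -x; check: E(3) = 3 but E(-3) = -3.   [not invariant]
(B) x + 1  ->  (-x) + 1 = 1 - x; check: E(3) = 4 but E(-3) = -2.   [not invariant]
(C) x^3  ->  (-x)^3 = -x^3; check: E(3) = 27 but E(-3) = -27.   [not invariant]
(D) x^2  ->  (-x)^2, which simplifies back to x^2; check: E(3) = 9, E(-3) = 9.   [invariant]

Only (D) is unchanged. E is symmetric under swapping x with f(x) = -x, which is exactly what an involution does.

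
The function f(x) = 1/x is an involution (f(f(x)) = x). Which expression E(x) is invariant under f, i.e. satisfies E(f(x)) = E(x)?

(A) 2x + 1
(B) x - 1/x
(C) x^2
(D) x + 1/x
D

Replace x by f(x) = 1/x in each option and simplify. As a quick numerical cross-check, also compare E(4) with E(f(4)) = E(1/4).

(A) 2x + 1  ->  2(1/x) + 1 = (x + 2)/x; check: E(4) = 9 but E(1/4) = 3/2.   [not invariant]
(B) x - 1/x  ->  (1/x) - 1/(1/x) = -x + 1/x; check: E(4) = 15/4 but E(1/4) = -15/4.   [not invariant]
(C) x^2  ->  (1/x)^2 = x^(-2); check: E(4) = 16 but E(1/4) = 1/16.   [not invariant]
(D) x + 1/x  ->  (1/x) + 1/(1/x), which simplifies back to x + 1/x; check: E(4) = 17/4, E(1/4) = 17/4.   [invariant]

Only (D) is unchanged. E is symmetric under swapping x with f(x) = 1/x, which is exactly what an involution does.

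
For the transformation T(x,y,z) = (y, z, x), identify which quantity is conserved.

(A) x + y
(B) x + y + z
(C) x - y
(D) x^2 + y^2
B

Apply T(x,y,z) = (y, z, x) to each option, i.e. replace (x, y, z) by the transformed coordinates.
Substitute the transformed coordinates into each option and compare with the original:
(A) x + y  ->  (y) + (z) = y + z   [differs from x + y: not invariant]
(B) x + y + z  ->  (y) + (z) + (x) = x + y + z   [equals x + y + z: invariant]
(C) x - y  ->  (y) - (z) = y - z   [differs from x - y: not invariant]
(D) x^2 + y^2  ->  (y)^2 + (z)^2 = y^2 + z^2   [differs from x^2 + y^2: not invariant]

Only option (B), x + y + z, is unchanged by the transformation.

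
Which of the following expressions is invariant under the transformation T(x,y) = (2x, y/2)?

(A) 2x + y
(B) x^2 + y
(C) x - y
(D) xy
D

An expression E(x,y) is invariant under T if E(T(x,y)) = E(x,y). Here T(x,y) = (2x, y/2).
Substitute the transformed coordinates into each option and compare with the original:
(A) 2x + y  ->  2(2x) + (y/2) = 4x + y/2   [differs from 2x + y: not invariant]
(B) x^2 + y  ->  (2x)^2 + (y/2) = 4x^2 + y/2   [differs from x^2 + y: not invariant]
(C) x - y  ->  (2x) - (y/2) = 2x - y/2   [differs from x - y: not invariant]
(D) xy  ->  (2x)(y/2) = xy   [equals xy: invariant]

Only option (D), xy, is unchanged by the transformation.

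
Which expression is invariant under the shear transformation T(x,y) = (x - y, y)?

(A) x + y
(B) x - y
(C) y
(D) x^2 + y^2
C

Under the shear T(x,y) = (x - y, y):
Substitute the transformed coordinates into each option and compare with the original:
(A) x + y  ->  (x - y) + (y) = x   [differs from x + y: not invariant]
(B) x - y  ->  (x - y) - (y) = x - 2y   [differs from x - y: not invariant]
(C) y  ->  (y) = y   [equals y: invariant]
(D) x^2 + y^2  ->  (x - y)^2 + (y)^2 = x^2 - 2xy + 2y^2   [differs from x^2 + y^2: not invariant]

Only option (C), y, is unchanged by the transformation.
A horizontal shear moves points parallel to the x-axis, so the y-coordinate (and any function of y alone) is unchanged.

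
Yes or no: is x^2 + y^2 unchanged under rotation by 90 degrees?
Yes

Applying rotation by 90 degrees: x' = x*cos(90 degrees) - y*sin(90 degrees) = -y, y' = x*sin(90 degrees) + y*cos(90 degrees) = x

Substituting into x^2 + y^2:
(-y)^2 + (x)^2
= x^2 + y^2

This equals the original expression x^2 + y^2, so it IS invariant.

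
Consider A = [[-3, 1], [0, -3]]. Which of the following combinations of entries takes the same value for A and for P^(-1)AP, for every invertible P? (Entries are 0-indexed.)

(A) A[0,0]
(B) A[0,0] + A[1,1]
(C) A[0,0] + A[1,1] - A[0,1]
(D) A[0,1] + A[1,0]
B

A[0,0] + A[1,1] is the trace of A. By the cyclic property of the trace, tr(P^(-1)AP) = tr(APP^(-1)) = tr(A), so it is the same for every matrix similar to A.

The other combinations are not similarity invariants. For example, take P = [[1, 1], [1, 2]] (det P = 1), so P^(-1) = [[2, -1], [-1, 1]] and
B = P^(-1)AP = [[-1, 4], [-1, -5]].
Evaluating each option on A and on B:
(A) A[0,0]: -3 for A, -1 for B -> changes
(B) A[0,0] + A[1,1]: -6 for A, -6 for B -> unchanged
(C) A[0,0] + A[1,1] - A[0,1]: -7 for A, -10 for B -> changes
(D) A[0,1] + A[1,0]: 1 for A, 3 for B -> changes

Only (B) A[0,0] + A[1,1] = -6 survives (and it does so for every P, not just this one), so it is the invariant.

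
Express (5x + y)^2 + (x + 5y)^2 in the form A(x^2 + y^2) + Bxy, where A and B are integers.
26(x^2 + y^2) + 20xy

Expanding: (5x + y)^2 = 25x^2 + 10xy + y^2
(x + 5y)^2 = x^2 + 10xy + 25y^2
Sum = (25+1)(x^2+y^2) + 20xy = 26(x^2 + y^2) + 20xy
This is symmetric in x and y.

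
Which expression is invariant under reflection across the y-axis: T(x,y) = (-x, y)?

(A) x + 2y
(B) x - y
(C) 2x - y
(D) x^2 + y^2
D

The map is reflection across the y-axis: T(x,y) = (-x, y).
Substitute the transformed coordinates into each option and compare with the original:
(A) x + 2y  ->  (-x) + 2(y) = -x + 2y   [differs from x + 2y: not invariant]
(B) x - y  ->  (-x) - (y) = -x - y   [differs from x - y: not invariant]
(C) 2x - y  ->  2(-x) - (y) = -2x - y   [differs from 2x - y: not invariant]
(D) x^2 + y^2  ->  (-x)^2 + (y)^2 = x^2 + y^2   [equals x^2 + y^2: invariant]

Only option (D), x^2 + y^2, is unchanged by the transformation.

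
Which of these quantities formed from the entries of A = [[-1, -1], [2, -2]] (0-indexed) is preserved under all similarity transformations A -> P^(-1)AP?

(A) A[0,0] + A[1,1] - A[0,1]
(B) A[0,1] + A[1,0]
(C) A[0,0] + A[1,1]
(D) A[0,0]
C

A[0,0] + A[1,1] is the trace of A. By the cyclic property of the trace, tr(P^(-1)AP) = tr(APP^(-1)) = tr(A), so it is the same for every matrix similar to A.

The other combinations are not similarity invariants. For example, take P = [[1, -1], [0, 1]] (det P = 1), so P^(-1) = [[1, 1], [0, 1]] and
B = P^(-1)AP = [[1, -4], [2, -4]].
Evaluating each option on A and on B:
(A) A[0,0] + A[1,1] - A[0,1]: -2 for A, 1 for B -> changes
(B) A[0,1] + A[1,0]: 1 for A, -2 for B -> changes
(C) A[0,0] + A[1,1]: -3 for A, -3 for B -> unchanged
(D) A[0,0]: -1 for A, 1 for B -> changes

Only (C) A[0,0] + A[1,1] = -3 survives (and it does so for every P, not just this one), so it is the invariant.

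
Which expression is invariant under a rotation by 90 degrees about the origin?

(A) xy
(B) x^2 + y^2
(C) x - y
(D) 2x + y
B

A rotation by 90 degrees sends (x, y) to (-y, x).
Substitute the transformed coordinates into each option and compare with the original:
(A) xy  ->  (-y)(x) = -xy   [differs from xy: not invariant]
(B) x^2 + y^2  ->  (-y)^2 + (x)^2 = x^2 + y^2   [equals x^2 + y^2: invariant]
(C) x - y  ->  (-y) - (x) = -x - y   [differs from x - y: not invariant]
(D) 2x + y  ->  2(-y) + (x) = x - 2y   [differs from 2x + y: not invariant]

Only option (B), x^2 + y^2, is unchanged by the transformation.
Geometrically, x^2 + y^2 is the squared distance from the origin, which every rotation about the origin preserves.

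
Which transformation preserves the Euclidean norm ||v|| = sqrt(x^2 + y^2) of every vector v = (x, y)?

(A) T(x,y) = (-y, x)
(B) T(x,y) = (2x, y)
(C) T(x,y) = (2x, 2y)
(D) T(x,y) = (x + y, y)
A

A transformation preserves a norm if ||T(v)|| = ||v|| for every v; a single vector where the norm changes rules an option out.

(A) T(x,y) = (-y, x): preserves the norm -- it is an orthogonal map (a rotation/reflection), and (-y)^2 + (x)^2 simplifies to x^2 + y^2.
(B) T(x,y) = (2x, y): v = (1, 0) has norm sqrt((1)^2 + (0)^2) = 1, but T(v) = (2, 0) has norm 2 -- not preserved.
(C) T(x,y) = (2x, 2y): v = (1, 0) has norm sqrt((1)^2 + (0)^2) = 1, but T(v) = (2, 0) has norm 2 -- not preserved.
(D) T(x,y) = (x + y, y): v = (0, 1) has norm sqrt((0)^2 + (1)^2) = 1, but T(v) = (1, 1) has norm sqrt(2) -- not preserved.

Therefore the answer is (A).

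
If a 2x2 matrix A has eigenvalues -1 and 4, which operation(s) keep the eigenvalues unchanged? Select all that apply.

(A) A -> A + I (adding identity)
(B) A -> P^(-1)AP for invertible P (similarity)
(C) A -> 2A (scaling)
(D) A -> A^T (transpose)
B and D

Eigenvalues are preserved by:
1. Similarity transformations: A -> P^(-1)AP (same characteristic polynomial)
2. Transpose: A^T has the same eigenvalues as A

Eigenvalues are NOT preserved by:
- Adding identity: eigenvalues become -1+1, 4+1
- Scaling: eigenvalues become -2, 8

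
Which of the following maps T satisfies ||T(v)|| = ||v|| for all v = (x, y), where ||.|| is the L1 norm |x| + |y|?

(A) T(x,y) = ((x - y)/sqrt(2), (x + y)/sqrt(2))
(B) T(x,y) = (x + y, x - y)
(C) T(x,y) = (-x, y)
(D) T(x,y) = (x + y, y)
C

A transformation preserves a norm if ||T(v)|| = ||v|| for every v; a single vector where the norm changes rules an option out.

(A) T(x,y) = ((x - y)/sqrt(2), (x + y)/sqrt(2)): v = (1, 0) has norm |1| + |0| = 1, but T(v) = (sqrt(2)/2, sqrt(2)/2) has norm sqrt(2) -- not preserved.
(B) T(x,y) = (x + y, x - y): v = (1, 0) has norm |1| + |0| = 1, but T(v) = (1, 1) has norm 2 -- not preserved.
(C) T(x,y) = (-x, y): preserves the norm -- it only permutes the coordinates and/or flips signs, which leaves |x| + |y| unchanged.
(D) T(x,y) = (x + y, y): v = (0, 1) has norm |0| + |1| = 1, but T(v) = (1, 1) has norm 2 -- not preserved.

Therefore the answer is (C).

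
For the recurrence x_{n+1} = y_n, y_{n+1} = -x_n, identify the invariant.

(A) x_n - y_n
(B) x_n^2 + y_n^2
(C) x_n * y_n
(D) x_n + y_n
B

For the recurrence x_{n+1} = y_n, y_{n+1} = -x_n:

x_{n+1}^2 + y_{n+1}^2 = y_n^2 + (-x_n)^2 = x_n^2 + y_n^2
The sum of squares is conserved (like energy in a harmonic oscillator).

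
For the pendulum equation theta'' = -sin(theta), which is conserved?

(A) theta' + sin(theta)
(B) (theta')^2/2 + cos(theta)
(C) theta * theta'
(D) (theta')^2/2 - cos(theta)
D

A first integral I satisfies dI/dt = 0 along every solution. Differentiate each option and use the equation of motion:
(A) d/dt[theta' + sin(theta)] = theta'' + cos(theta) theta' = -sin(theta) + theta' cos(theta), not identically 0
(B) d/dt[(theta')^2/2 + cos(theta)] = theta' theta'' - sin(theta) theta' = -2 theta' sin(theta), not identically 0
(C) d/dt[theta * theta'] = (theta')^2 + theta theta'' = (theta')^2 - theta sin(theta), not identically 0
(D) d/dt[(theta')^2/2 - cos(theta)] = theta' theta'' + sin(theta) theta' = theta'(-sin(theta)) + theta' sin(theta) = 0

Only (D) has zero time-derivative. This is the total energy: kinetic (theta')^2/2 plus potential -cos(theta).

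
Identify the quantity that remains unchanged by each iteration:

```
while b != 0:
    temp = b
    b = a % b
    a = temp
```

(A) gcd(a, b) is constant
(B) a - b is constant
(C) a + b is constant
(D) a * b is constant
A

A loop invariant must hold before the first iteration and be re-established by every execution of the body.

(A) gcd(a, b) is constant: One iteration replaces (a, b) by (b, a mod b). Since a mod b = a - q*b for an integer q, any common divisor of a and b divides b and a mod b, and conversely; hence gcd(b, a mod b) = gcd(a, b). For instance (14, 11) -> (11, 3) keeps gcd = 1. At exit b = 0 and a = gcd of the original inputs.

The other options fail:
(B) a - b is constant: e.g. (a, b) = (14, 11) -> (11, 3): the difference goes from 3 to 8.
(C) a + b is constant: e.g. (a, b) = (14, 11) -> (11, 3): the sum goes from 25 to 14.
(D) a * b is constant: e.g. (a, b) = (14, 11) -> (11, 3): the product goes from 154 to 33.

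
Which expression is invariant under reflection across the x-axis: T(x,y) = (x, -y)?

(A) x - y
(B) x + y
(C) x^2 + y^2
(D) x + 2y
C

The map is reflection across the x-axis: T(x,y) = (x, -y).
Substitute the transformed coordinates into each option and compare with the original:
(A) x - y  ->  (x) - (-y) = x + y   [differs from x - y: not invariant]
(B) x + y  ->  (x) + (-y) = x - y   [differs from x + y: not invariant]
(C) x^2 + y^2  ->  (x)^2 + (-y)^2 = x^2 + y^2   [equals x^2 + y^2: invariant]
(D) x + 2y  ->  (x) + 2(-y) = x - 2y   [differs from x + 2y: not invariant]

Only option (C), x^2 + y^2, is unchanged by the transformation.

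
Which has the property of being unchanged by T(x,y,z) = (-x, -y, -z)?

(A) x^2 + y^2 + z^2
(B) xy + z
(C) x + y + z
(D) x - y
A

Apply T(x,y,z) = (-x, -y, -z) to each option, i.e. replace (x, y, z) by the transformed coordinates.
Substitute the transformed coordinates into each option and compare with the original:
(A) x^2 + y^2 + z^2  ->  (-x)^2 + (-y)^2 + (-z)^2 = x^2 + y^2 + z^2   [equals x^2 + y^2 + z^2: invariant]
(B) xy + z  ->  (-x)(-y) + (-z) = xy - z   [differs from xy + z: not invariant]
(C) x + y + z  ->  (-x) + (-y) + (-z) = -x - y - z   [differs from x + y + z: not invariant]
(D) x - y  ->  (-x) - (-y) = -x + y   [differs from x - y: not invariant]

Only option (A), x^2 + y^2 + z^2, is unchanged by the transformation.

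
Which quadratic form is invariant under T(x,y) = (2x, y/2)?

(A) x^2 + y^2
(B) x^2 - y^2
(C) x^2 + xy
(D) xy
D

T multiplies x by 2 and divides y by 2.
Substitute the transformed coordinates into each option and compare with the original:
(A) x^2 + y^2  ->  (2x)^2 + (y/2)^2 = 4x^2 + y^2/4   [differs from x^2 + y^2: not invariant]
(B) x^2 - y^2  ->  (2x)^2 - (y/2)^2 = 4x^2 - y^2/4   [differs from x^2 - y^2: not invariant]
(C) x^2 + xy  ->  (2x)^2 + (2x)(y/2) = 4x^2 + xy   [differs from x^2 + xy: not invariant]
(D) xy  ->  (2x)(y/2) = xy   [equals xy: invariant]

Only option (D), xy, is unchanged by the transformation.
The factors 2 and 1/2 cancel only in the pure product xy.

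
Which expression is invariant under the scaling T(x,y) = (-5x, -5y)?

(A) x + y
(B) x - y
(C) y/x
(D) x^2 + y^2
C

Under the uniform scaling T(x,y) = (-5x, -5y):
Substitute the transformed coordinates into each option and compare with the original:
(A) x + y  ->  (-5x) + (-5y) = -5x - 5y   [differs from x + y: not invariant]
(B) x - y  ->  (-5x) - (-5y) = -5x + 5y   [differs from x - y: not invariant]
(C) y/x  ->  (-5y)/(-5x) = y/x   [equals y/x: invariant]
(D) x^2 + y^2  ->  (-5x)^2 + (-5y)^2 = 25x^2 + 25y^2   [differs from x^2 + y^2: not invariant]

Only option (C), y/x, is unchanged by the transformation.
The common factor -5 cancels in a ratio of coordinates, while sums, products and sums of squares pick up factors of -5 or 25.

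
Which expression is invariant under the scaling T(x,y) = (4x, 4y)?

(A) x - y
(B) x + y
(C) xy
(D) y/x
D

Under the uniform scaling T(x,y) = (4x, 4y):
Substitute the transformed coordinates into each option and compare with the original:
(A) x - y  ->  (4x) - (4y) = 4x - 4y   [differs from x - y: not invariant]
(B) x + y  ->  (4x) + (4y) = 4x + 4y   [differs from x + y: not invariant]
(C) xy  ->  (4x)(4y) = 16xy   [differs from xy: not invariant]
(D) y/x  ->  (4y)/(4x) = y/x   [equals y/x: invariant]

Only option (D), y/x, is unchanged by the transformation.
The common factor 4 cancels in a ratio of coordinates, while sums, products and sums of squares pick up factors of 4 or 16.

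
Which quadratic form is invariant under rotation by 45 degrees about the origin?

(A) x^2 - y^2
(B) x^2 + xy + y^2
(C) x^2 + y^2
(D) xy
C

Rotation by 45 degrees sends (x, y) to (sqrt(2)x/2 - sqrt(2)y/2, sqrt(2)x/2 + sqrt(2)y/2).
Substitute the transformed coordinates into each option and compare with the original:
(A) x^2 - y^2  ->  (sqrt(2)x/2 - sqrt(2)y/2)^2 - (sqrt(2)x/2 + sqrt(2)y/2)^2 = -2xy   [differs from x^2 - y^2: not invariant]
(B) x^2 + xy + y^2  ->  (sqrt(2)x/2 - sqrt(2)y/2)^2 + (sqrt(2)x/2 - sqrt(2)y/2)(sqrt(2)x/2 + sqrt(2)y/2) + (sqrt(2)x/2 + sqrt(2)y/2)^2 = 3x^2/2 + y^2/2   [differs from x^2 + xy + y^2: not invariant]
(C) x^2 + y^2  ->  (sqrt(2)x/2 - sqrt(2)y/2)^2 + (sqrt(2)x/2 + sqrt(2)y/2)^2 = x^2 + y^2   [equals x^2 + y^2: invariant]
(D) xy  ->  (sqrt(2)x/2 - sqrt(2)y/2)(sqrt(2)x/2 + sqrt(2)y/2) = x^2/2 - y^2/2   [differs from xy: not invariant]

Only option (C), x^2 + y^2, is unchanged by the transformation.
x^2 + y^2 is the squared distance from the origin, which rotations preserve.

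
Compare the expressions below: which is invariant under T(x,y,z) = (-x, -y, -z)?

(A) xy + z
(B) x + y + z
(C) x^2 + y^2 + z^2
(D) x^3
C

Apply T(x,y,z) = (-x, -y, -z) to each option, i.e. replace (x, y, z) by the transformed coordinates.
Substitute the transformed coordinates into each option and compare with the original:
(A) xy + z  ->  (-x)(-y) + (-z) = xy - z   [differs from xy + z: not invariant]
(B) x + y + z  ->  (-x) + (-y) + (-z) = -x - y - z   [differs from x + y + z: not invariant]
(C) x^2 + y^2 + z^2  ->  (-x)^2 + (-y)^2 + (-z)^2 = x^2 + y^2 + z^2   [equals x^2 + y^2 + z^2: invariant]
(D) x^3  ->  (-x)^3 = -x^3   [differs from x^3: not invariant]

Only option (C), x^2 + y^2 + z^2, is unchanged by the transformation.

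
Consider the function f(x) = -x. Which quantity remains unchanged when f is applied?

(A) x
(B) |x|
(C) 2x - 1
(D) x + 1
B

For f(x) = -x:
Applying f replaces x by -x. Since |-x| = |x|, the absolute value is unchanged by f, whereas x -> -x, 2x - 1 -> -2x - 1 and x + 1 -> -x + 1 all change.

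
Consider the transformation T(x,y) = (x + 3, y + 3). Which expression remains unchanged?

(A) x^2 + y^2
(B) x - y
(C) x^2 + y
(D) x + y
B

An expression E(x,y) is invariant under T if E(T(x,y)) = E(x,y). Here T(x,y) = (x + 3, y + 3).
Substitute the transformed coordinates into each option and compare with the original:
(A) x^2 + y^2  ->  (x + 3)^2 + (y + 3)^2 = x^2 + 6x + y^2 + 6y + 18   [differs from x^2 + y^2: not invariant]
(B) x - y  ->  (x + 3) - (y + 3) = x - y   [equals x - y: invariant]
(C) x^2 + y  ->  (x + 3)^2 + (y + 3) = x^2 + 6x + y + 12   [differs from x^2 + y: not invariant]
(D) x + y  ->  (x + 3) + (y + 3) = x + y + 6   [differs from x + y: not invariant]

Only option (B), x - y, is unchanged by the transformation.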